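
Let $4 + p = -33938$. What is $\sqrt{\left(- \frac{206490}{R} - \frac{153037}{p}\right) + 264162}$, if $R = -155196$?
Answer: $\frac{\sqrt{157111634634281238327}}{24387327} \approx 513.97$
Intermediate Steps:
$p = -33942$ ($p = -4 - 33938 = -33942$)
$\sqrt{\left(- \frac{206490}{R} - \frac{153037}{p}\right) + 264162} = \sqrt{\left(- \frac{206490}{-155196} - \frac{153037}{-33942}\right) + 264162} = \sqrt{\left(\left(-206490\right) \left(- \frac{1}{155196}\right) - - \frac{153037}{33942}\right) + 264162} = \sqrt{\left(\frac{34415}{25866} + \frac{153037}{33942}\right) + 264162} = \sqrt{\frac{427214081}{73161981} + 264162} = \sqrt{\frac{19327042439003}{73161981}} = \frac{\sqrt{157111634634281238327}}{24387327}$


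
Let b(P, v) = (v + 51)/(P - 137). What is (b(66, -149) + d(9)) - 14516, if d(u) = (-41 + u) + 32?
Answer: -1030538/71 ≈ -14515.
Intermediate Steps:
d(u) = -9 + u
b(P, v) = (51 + v)/(-137 + P)
(b(66, -149) + d(9)) - 14516 = ((51 - 149)/(-137 + 66) + (-9 + 9)) - 14516 = (-98/(-71) + 0) - 14516 = (-1/71*(-98) + 0) - 14516 = (98/71 + 0) - 14516 = 98/71 - 14516 = -1030538/71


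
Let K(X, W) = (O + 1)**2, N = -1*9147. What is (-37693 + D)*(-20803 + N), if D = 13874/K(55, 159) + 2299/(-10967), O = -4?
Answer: 9715444320400/8973 ≈ 1.0827e+9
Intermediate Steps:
N = -9147
K(X, W) = 9 (K(X, W) = (-4 + 1)**2 = (-3)**2 = 9)
D = 13830497/8973 (D = 13874/9 + 2299/(-10967) = 13874*(1/9) + 2299*(-1/10967) = 13874/9 - 209/997 = 13830497/8973 ≈ 1541.3)
(-37693 + D)*(-20803 + N) = (-37693 + 13830497/8973)*(-20803 - 9147) = -324388792/8973*(-29950) = 9715444320400/8973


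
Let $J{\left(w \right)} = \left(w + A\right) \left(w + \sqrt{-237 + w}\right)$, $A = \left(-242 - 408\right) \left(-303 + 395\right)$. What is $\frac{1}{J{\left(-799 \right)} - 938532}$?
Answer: $\frac{968981}{46084926360053} + \frac{17314 i \sqrt{259}}{322594484520371} \approx 2.1026 \cdot 10^{-8} + 8.6375 \cdot 10^{-10} i$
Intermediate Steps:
$A = -59800$ ($A = \left(-650\right) 92 = -59800$)
$J{\left(w \right)} = \left(-59800 + w\right) \left(w + \sqrt{-237 + w}\right)$ ($J{\left(w \right)} = \left(w - 59800\right) \left(w + \sqrt{-237 + w}\right) = \left(-59800 + w\right) \left(w + \sqrt{-237 + w}\right)$)
$\frac{1}{J{\left(-799 \right)} - 938532} = \frac{1}{\left(\left(-799\right)^{2} - -47780200 - 59800 \sqrt{-237 - 799} - 799 \sqrt{-237 - 799}\right) - 938532} = \frac{1}{\left(638401 + 47780200 - 59800 \sqrt{-1036} - 799 \sqrt{-1036}\right) - 938532} = \frac{1}{\left(638401 + 47780200 - 59800 \cdot 2 i \sqrt{259} - 799 \cdot 2 i \sqrt{259}\right) - 938532} = \frac{1}{\left(638401 + 47780200 - 119600 i \sqrt{259} - 1598 i \sqrt{259}\right) - 938532} = \frac{1}{\left(48418601 - 121198 i \sqrt{259}\right) - 938532} = \frac{1}{47480069 - 121198 i \sqrt{259}}$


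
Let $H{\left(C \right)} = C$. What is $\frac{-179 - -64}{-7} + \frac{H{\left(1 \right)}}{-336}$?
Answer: $\frac{5519}{336} \approx 16.426$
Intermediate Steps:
$\frac{-179 - -64}{-7} + \frac{H{\left(1 \right)}}{-336} = \frac{-179 - -64}{-7} + 1 \frac{1}{-336} = \left(-179 + 64\right) \left(- \frac{1}{7}\right) + 1 \left(- \frac{1}{336}\right) = \left(-115\right) \left(- \frac{1}{7}\right) - \frac{1}{336} = \frac{115}{7} - \frac{1}{336} = \frac{5519}{336}$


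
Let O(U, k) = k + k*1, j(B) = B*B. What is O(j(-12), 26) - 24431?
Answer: -24379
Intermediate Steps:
j(B) = B²
O(U, k) = 2*k (O(U, k) = k + k = 2*k)
O(j(-12), 26) - 24431 = 2*26 - 24431 = 52 - 24431 = -24379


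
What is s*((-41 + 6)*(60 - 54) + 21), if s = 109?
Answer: -20601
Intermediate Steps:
s*((-41 + 6)*(60 - 54) + 21) = 109*((-41 + 6)*(60 - 54) + 21) = 109*(-35*6 + 21) = 109*(-210 + 21) = 109*(-189) = -20601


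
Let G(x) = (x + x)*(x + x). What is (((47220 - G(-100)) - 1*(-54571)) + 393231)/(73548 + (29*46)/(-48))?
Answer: 10920528/1764485 ≈ 6.1891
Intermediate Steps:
G(x) = 4*x**2 (G(x) = (2*x)*(2*x) = 4*x**2)
(((47220 - G(-100)) - 1*(-54571)) + 393231)/(73548 + (29*46)/(-48)) = (((47220 - 4*(-100)**2) - 1*(-54571)) + 393231)/(73548 + (29*46)/(-48)) = (((47220 - 4*10000) + 54571) + 393231)/(73548 + 1334*(-1/48)) = (((47220 - 1*40000) + 54571) + 393231)/(73548 - 667/24) = (((47220 - 40000) + 54571) + 393231)/(1764485/24) = ((7220 + 54571) + 393231)*(24/1764485) = (61791 + 393231)*(24/1764485) = 455022*(24/1764485) = 10920528/1764485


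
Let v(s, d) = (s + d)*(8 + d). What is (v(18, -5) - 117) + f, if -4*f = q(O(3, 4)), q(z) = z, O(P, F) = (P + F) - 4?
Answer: -315/4 ≈ -78.750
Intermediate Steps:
O(P, F) = -4 + F + P (O(P, F) = (F + P) - 4 = -4 + F + P)
f = -¾ (f = -(-4 + 4 + 3)/4 = -¼*3 = -¾ ≈ -0.75000)
v(s, d) = (8 + d)*(d + s) (v(s, d) = (d + s)*(8 + d) = (8 + d)*(d + s))
(v(18, -5) - 117) + f = (((-5)² + 8*(-5) + 8*18 - 5*18) - 117) - ¾ = ((25 - 40 + 144 - 90) - 117) - ¾ = (39 - 117) - ¾ = -78 - ¾ = -315/4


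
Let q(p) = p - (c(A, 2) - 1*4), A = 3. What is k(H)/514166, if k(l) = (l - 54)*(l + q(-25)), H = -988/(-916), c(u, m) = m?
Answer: 30418690/13481689603 ≈ 0.0022563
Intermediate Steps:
q(p) = 2 + p (q(p) = p - (2 - 1*4) = p - (2 - 4) = p - 1*(-2) = p + 2 = 2 + p)
H = 247/229 (H = -988*(-1/916) = 247/229 ≈ 1.0786)
k(l) = (-54 + l)*(-23 + l) (k(l) = (l - 54)*(l + (2 - 25)) = (-54 + l)*(l - 23) = (-54 + l)*(-23 + l))
k(H)/514166 = (1242 + (247/229)² - 77*247/229)/514166 = (1242 + 61009/52441 - 19019/229)*(1/514166) = (60837380/52441)*(1/514166) = 30418690/13481689603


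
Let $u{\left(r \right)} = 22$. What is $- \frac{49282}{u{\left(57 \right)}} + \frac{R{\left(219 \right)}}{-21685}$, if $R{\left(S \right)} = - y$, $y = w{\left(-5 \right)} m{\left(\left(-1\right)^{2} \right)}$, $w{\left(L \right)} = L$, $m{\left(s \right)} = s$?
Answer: $- \frac{106868028}{47707} \approx -2240.1$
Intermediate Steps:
$y = -5$ ($y = - 5 \left(-1\right)^{2} = \left(-5\right) 1 = -5$)
$R{\left(S \right)} = 5$ ($R{\left(S \right)} = \left(-1\right) \left(-5\right) = 5$)
$- \frac{49282}{u{\left(57 \right)}} + \frac{R{\left(219 \right)}}{-21685} = - \frac{49282}{22} + \frac{5}{-21685} = \left(-49282\right) \frac{1}{22} + 5 \left(- \frac{1}{21685}\right) = - \frac{24641}{11} - \frac{1}{4337} = - \frac{106868028}{47707}$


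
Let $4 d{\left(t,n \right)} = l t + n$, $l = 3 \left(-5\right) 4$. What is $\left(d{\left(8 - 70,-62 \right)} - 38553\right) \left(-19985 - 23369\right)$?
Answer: $1631779529$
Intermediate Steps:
$l = -60$ ($l = \left(-15\right) 4 = -60$)
$d{\left(t,n \right)} = - 15 t + \frac{n}{4}$ ($d{\left(t,n \right)} = \frac{- 60 t + n}{4} = \frac{n - 60 t}{4} = - 15 t + \frac{n}{4}$)
$\left(d{\left(8 - 70,-62 \right)} - 38553\right) \left(-19985 - 23369\right) = \left(\left(- 15 \left(8 - 70\right) + \frac{1}{4} \left(-62\right)\right) - 38553\right) \left(-19985 - 23369\right) = \left(\left(\left(-15\right) \left(-62\right) - \frac{31}{2}\right) - 38553\right) \left(-43354\right) = \left(\left(930 - \frac{31}{2}\right) - 38553\right) \left(-43354\right) = \left(\frac{1829}{2} - 38553\right) \left(-43354\right) = \left(- \frac{75277}{2}\right) \left(-43354\right) = 1631779529$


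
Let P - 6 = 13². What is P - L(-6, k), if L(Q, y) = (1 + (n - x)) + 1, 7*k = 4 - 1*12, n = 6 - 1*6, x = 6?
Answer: 179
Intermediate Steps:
P = 175 (P = 6 + 13² = 6 + 169 = 175)
n = 0 (n = 6 - 6 = 0)
k = -8/7 (k = (4 - 1*12)/7 = (4 - 12)/7 = (⅐)*(-8) = -8/7 ≈ -1.1429)
L(Q, y) = -4 (L(Q, y) = (1 + (0 - 1*6)) + 1 = (1 + (0 - 6)) + 1 = (1 - 6) + 1 = -5 + 1 = -4)
P - L(-6, k) = 175 - 1*(-4) = 175 + 4 = 179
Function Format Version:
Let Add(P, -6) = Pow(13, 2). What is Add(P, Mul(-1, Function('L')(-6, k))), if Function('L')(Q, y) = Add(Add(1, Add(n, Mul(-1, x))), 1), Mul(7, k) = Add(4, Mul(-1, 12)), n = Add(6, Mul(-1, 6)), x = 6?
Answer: 179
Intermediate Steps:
P = 175 (P = Add(6, Pow(13, 2)) = Add(6, 169) = 175)
n = 0 (n = Add(6, -6) = 0)
k = Rational(-8, 7) (k = Mul(Rational(1, 7), Add(4, Mul(-1, 12))) = Mul(Rational(1, 7), Add(4, -12)) = Mul(Rational(1, 7), -8) = Rational(-8, 7) ≈ -1.1429)
Function('L')(Q, y) = -4 (Function('L')(Q, y) = Add(Add(1, Add(0, Mul(-1, 6))), 1) = Add(Add(1, Add(0, -6)), 1) = Add(Add(1, -6), 1) = Add(-5, 1) = -4)
Add(P, Mul(-1, Function('L')(-6, k))) = Add(175, Mul(-1, -4)) = Add(175, 4) = 179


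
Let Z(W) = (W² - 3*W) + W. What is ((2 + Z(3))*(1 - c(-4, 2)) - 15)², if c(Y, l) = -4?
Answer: 100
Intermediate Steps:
Z(W) = W² - 2*W
((2 + Z(3))*(1 - c(-4, 2)) - 15)² = ((2 + 3*(-2 + 3))*(1 - 1*(-4)) - 15)² = ((2 + 3*1)*(1 + 4) - 15)² = ((2 + 3)*5 - 15)² = (5*5 - 15)² = (25 - 15)² = 10² = 100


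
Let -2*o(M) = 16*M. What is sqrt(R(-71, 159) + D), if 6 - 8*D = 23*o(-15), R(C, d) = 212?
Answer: 23*I/2 ≈ 11.5*I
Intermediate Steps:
o(M) = -8*M
D = -1377/4 (D = 3/4 - 23*(-8*(-15))/8 = 3/4 - 23*120/8 = 3/4 - 1/8*2760 = 3/4 - 345 = -1377/4 ≈ -344.25)
sqrt(R(-71, 159) + D) = sqrt(212 - 1377/4) = sqrt(-529/4) = 23*I/2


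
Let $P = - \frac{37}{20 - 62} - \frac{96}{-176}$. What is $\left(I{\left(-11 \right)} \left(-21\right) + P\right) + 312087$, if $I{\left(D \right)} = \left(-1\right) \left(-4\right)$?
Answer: $\frac{144146045}{462} \approx 3.12 \cdot 10^{5}$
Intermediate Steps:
$I{\left(D \right)} = 4$
$P = \frac{659}{462}$ ($P = - \frac{37}{20 - 62} - - \frac{6}{11} = - \frac{37}{-42} + \frac{6}{11} = \left(-37\right) \left(- \frac{1}{42}\right) + \frac{6}{11} = \frac{37}{42} + \frac{6}{11} = \frac{659}{462} \approx 1.4264$)
$\left(I{\left(-11 \right)} \left(-21\right) + P\right) + 312087 = \left(4 \left(-21\right) + \frac{659}{462}\right) + 312087 = \left(-84 + \frac{659}{462}\right) + 312087 = - \frac{38149}{462} + 312087 = \frac{144146045}{462}$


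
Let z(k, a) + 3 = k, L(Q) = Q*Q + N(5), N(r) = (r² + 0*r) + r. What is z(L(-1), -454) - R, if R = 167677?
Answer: -167649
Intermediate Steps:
N(r) = r + r² (N(r) = (r² + 0) + r = r² + r = r + r²)
L(Q) = 30 + Q² (L(Q) = Q*Q + 5*(1 + 5) = Q² + 5*6 = Q² + 30 = 30 + Q²)
z(k, a) = -3 + k
z(L(-1), -454) - R = (-3 + (30 + (-1)²)) - 1*167677 = (-3 + (30 + 1)) - 167677 = (-3 + 31) - 167677 = 28 - 167677 = -167649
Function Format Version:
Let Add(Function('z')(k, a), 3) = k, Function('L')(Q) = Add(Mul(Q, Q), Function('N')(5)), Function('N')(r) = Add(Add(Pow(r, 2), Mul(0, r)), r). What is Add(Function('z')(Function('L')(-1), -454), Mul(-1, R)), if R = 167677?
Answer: -167649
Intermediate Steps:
Function('N')(r) = Add(r, Pow(r, 2)) (Function('N')(r) = Add(Add(Pow(r, 2), 0), r) = Add(Pow(r, 2), r) = Add(r, Pow(r, 2)))
Function('L')(Q) = Add(30, Pow(Q, 2)) (Function('L')(Q) = Add(Mul(Q, Q), Mul(5, Add(1, 5))) = Add(Pow(Q, 2), Mul(5, 6)) = Add(Pow(Q, 2), 30) = Add(30, Pow(Q, 2)))
Function('z')(k, a) = Add(-3, k)
Add(Function('z')(Function('L')(-1), -454), Mul(-1, R)) = Add(Add(-3, Add(30, Pow(-1, 2))), Mul(-1, 167677)) = Add(Add(-3, Add(30, 1)), -167677) = Add(Add(-3, 31), -167677) = Add(28, -167677) = -167649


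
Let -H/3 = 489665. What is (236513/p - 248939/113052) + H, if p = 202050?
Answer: -5592506232412379/3807026100 ≈ -1.4690e+6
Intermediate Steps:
H = -1468995 (H = -3*489665 = -1468995)
(236513/p - 248939/113052) + H = (236513/202050 - 248939/113052) - 1468995 = -3926642879/3807026100 - 1468995 = -5592506232412379/3807026100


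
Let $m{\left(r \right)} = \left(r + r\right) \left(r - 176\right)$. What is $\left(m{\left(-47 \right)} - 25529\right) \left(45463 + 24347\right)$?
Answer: $-318822270$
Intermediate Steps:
$m{\left(r \right)} = 2 r \left(-176 + r\right)$
$\left(m{\left(-47 \right)} - 25529\right) \left(45463 + 24347\right) = \left(2 \left(-47\right) \left(-176 - 47\right) - 25529\right) \left(45463 + 24347\right) = \left(2 \left(-47\right) \left(-223\right) - 25529\right) 69810 = \left(20962 - 25529\right) 69810 = \left(-4567\right) 69810 = -318822270$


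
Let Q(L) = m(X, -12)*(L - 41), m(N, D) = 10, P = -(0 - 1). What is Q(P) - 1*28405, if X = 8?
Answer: -28805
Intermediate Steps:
P = 1 (P = -1*(-1) = 1)
Q(L) = -410 + 10*L (Q(L) = 10*(L - 41) = 10*(-41 + L) = -410 + 10*L)
Q(P) - 1*28405 = (-410 + 10*1) - 1*28405 = (-410 + 10) - 28405 = -400 - 28405 = -28805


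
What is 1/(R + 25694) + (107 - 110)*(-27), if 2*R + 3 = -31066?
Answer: 1645841/20319 ≈ 81.000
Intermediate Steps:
R = -31069/2 (R = -3/2 + (½)*(-31066) = -3/2 - 15533 = -31069/2 ≈ -15535.)
1/(R + 25694) + (107 - 110)*(-27) = 1/(-31069/2 + 25694) + (107 - 110)*(-27) = 1/(20319/2) - 3*(-27) = 2/20319 + 81 = 1645841/20319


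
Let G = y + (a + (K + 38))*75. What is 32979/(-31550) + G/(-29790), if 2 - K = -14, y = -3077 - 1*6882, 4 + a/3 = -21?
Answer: -61854671/93987450 ≈ -0.65812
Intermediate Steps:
a = -75 (a = -12 + 3*(-21) = -12 - 63 = -75)
y = -9959 (y = -3077 - 6882 = -9959)
K = 16 (K = 2 - 1*(-14) = 2 + 14 = 16)
G = -11534 (G = -9959 + (-75 + (16 + 38))*75 = -9959 + (-75 + 54)*75 = -9959 - 21*75 = -9959 - 1575 = -11534)
32979/(-31550) + G/(-29790) = 32979/(-31550) - 11534/(-29790) = 32979*(-1/31550) - 11534*(-1/29790) = -32979/31550 + 5767/14895 = -61854671/93987450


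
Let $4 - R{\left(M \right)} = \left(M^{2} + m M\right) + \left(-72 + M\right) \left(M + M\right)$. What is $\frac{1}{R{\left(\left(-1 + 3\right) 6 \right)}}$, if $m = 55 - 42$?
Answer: $\frac{1}{1144} \approx 0.00087413$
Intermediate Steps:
$m = 13$ ($m = 55 - 42 = 13$)
$R{\left(M \right)} = 4 - M^{2} - 13 M - 2 M \left(-72 + M\right)$ ($R{\left(M \right)} = 4 - \left(\left(M^{2} + 13 M\right) + \left(-72 + M\right) \left(M + M\right)\right) = 4 - \left(\left(M^{2} + 13 M\right) + \left(-72 + M\right) 2 M\right) = 4 - \left(\left(M^{2} + 13 M\right) + 2 M \left(-72 + M\right)\right) = 4 - \left(M^{2} + 13 M + 2 M \left(-72 + M\right)\right) = 4 - M^{2} - 13 M - 2 M \left(-72 + M\right)$)
$\frac{1}{R{\left(\left(-1 + 3\right) 6 \right)}} = \frac{1}{4 - 3 \left(\left(-1 + 3\right) 6\right)^{2} + 131 \left(-1 + 3\right) 6} = \frac{1}{4 - 3 \left(2 \cdot 6\right)^{2} + 131 \cdot 2 \cdot 6} = \frac{1}{4 - 3 \cdot 12^{2} + 131 \cdot 12} = \frac{1}{4 - 432 + 1572} = \frac{1}{1144}$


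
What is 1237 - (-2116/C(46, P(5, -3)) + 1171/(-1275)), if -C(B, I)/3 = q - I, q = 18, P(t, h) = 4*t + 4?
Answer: 5184688/3825 ≈ 1355.5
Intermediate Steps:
P(t, h) = 4 + 4*t
C(B, I) = -54 + 3*I (C(B, I) = -3*(18 - I) = -54 + 3*I)
1237 - (-2116/C(46, P(5, -3)) + 1171/(-1275)) = 1237 - (-2116/(-54 + 3*(4 + 4*5)) + 1171/(-1275)) = 1237 - (-2116/(-54 + 3*(4 + 20)) + 1171*(-1/1275)) = 1237 - (-2116/(-54 + 3*24) - 1171/1275) = 1237 - (-2116/(-54 + 72) - 1171/1275) = 1237 - (-2116/18 - 1171/1275) = 1237 - (-2116*1/18 - 1171/1275) = 1237 - (-1058/9 - 1171/1275) = 1237 - 1*(-453163/3825) = 1237 + 453163/3825 = 5184688/3825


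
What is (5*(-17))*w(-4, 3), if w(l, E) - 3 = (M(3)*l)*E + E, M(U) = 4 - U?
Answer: 510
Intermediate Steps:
w(l, E) = 3 + E + E*l (w(l, E) = 3 + (((4 - 1*3)*l)*E + E) = 3 + (((4 - 3)*l)*E + E) = 3 + ((1*l)*E + E) = 3 + (l*E + E) = 3 + (E*l + E) = 3 + (E + E*l) = 3 + E + E*l)
(5*(-17))*w(-4, 3) = (5*(-17))*(3 + 3 + 3*(-4)) = -85*(3 + 3 - 12) = -85*(-6) = 510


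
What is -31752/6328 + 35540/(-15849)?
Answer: -13002403/1790937 ≈ -7.2601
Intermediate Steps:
-31752/6328 + 35540/(-15849) = -31752*1/6328 + 35540*(-1/15849) = -567/113 - 35540/15849 = -13002403/1790937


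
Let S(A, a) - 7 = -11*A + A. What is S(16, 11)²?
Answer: 23409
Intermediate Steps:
S(A, a) = 7 - 10*A (S(A, a) = 7 + (-11*A + A) = 7 - 10*A)
S(16, 11)² = (7 - 10*16)² = (7 - 160)² = (-153)² = 23409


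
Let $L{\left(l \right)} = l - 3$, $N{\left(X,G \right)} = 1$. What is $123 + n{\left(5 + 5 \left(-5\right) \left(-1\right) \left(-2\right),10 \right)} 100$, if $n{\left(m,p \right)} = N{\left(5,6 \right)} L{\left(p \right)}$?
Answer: $823$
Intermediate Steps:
$L{\left(l \right)} = -3 + l$
$n{\left(m,p \right)} = -3 + p$ ($n{\left(m,p \right)} = 1 \left(-3 + p\right) = -3 + p$)
$123 + n{\left(5 + 5 \left(-5\right) \left(-1\right) \left(-2\right),10 \right)} 100 = 123 + \left(-3 + 10\right) 100 = 123 + 7 \cdot 100 = 123 + 700 = 823$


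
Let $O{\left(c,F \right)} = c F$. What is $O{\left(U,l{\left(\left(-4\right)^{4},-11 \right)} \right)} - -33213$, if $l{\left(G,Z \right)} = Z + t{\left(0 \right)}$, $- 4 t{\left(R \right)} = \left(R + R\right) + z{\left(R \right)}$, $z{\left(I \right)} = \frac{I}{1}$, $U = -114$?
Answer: $34467$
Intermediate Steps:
$z{\left(I \right)} = I$ ($z{\left(I \right)} = I 1 = I$)
$t{\left(R \right)} = - \frac{3 R}{4}$ ($t{\left(R \right)} = - \frac{\left(R + R\right) + R}{4} = - \frac{2 R + R}{4} = - \frac{3 R}{4}$)
$l{\left(G,Z \right)} = Z$ ($l{\left(G,Z \right)} = Z - 0 = Z + 0 = Z$)
$O{\left(c,F \right)} = F c$
$O{\left(U,l{\left(\left(-4\right)^{4},-11 \right)} \right)} - -33213 = \left(-11\right) \left(-114\right) - -33213 = 1254 + 33213 = 34467$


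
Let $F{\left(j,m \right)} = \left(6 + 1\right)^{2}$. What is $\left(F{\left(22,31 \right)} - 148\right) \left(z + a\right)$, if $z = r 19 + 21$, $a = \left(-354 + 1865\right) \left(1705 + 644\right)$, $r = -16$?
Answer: $-351356544$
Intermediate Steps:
$a = 3549339$ ($a = 1511 \cdot 2349 = 3549339$)
$F{\left(j,m \right)} = 49$ ($F{\left(j,m \right)} = 7^{2} = 49$)
$z = -283$ ($z = \left(-16\right) 19 + 21 = -304 + 21 = -283$)
$\left(F{\left(22,31 \right)} - 148\right) \left(z + a\right) = \left(49 - 148\right) \left(-283 + 3549339\right) = \left(-99\right) 3549056 = -351356544$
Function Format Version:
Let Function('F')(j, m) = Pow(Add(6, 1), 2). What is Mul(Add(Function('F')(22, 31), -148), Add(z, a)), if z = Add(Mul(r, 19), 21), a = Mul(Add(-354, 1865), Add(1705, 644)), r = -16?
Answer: -351356544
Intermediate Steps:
a = 3549339 (a = Mul(1511, 2349) = 3549339)
Function('F')(j, m) = 49 (Function('F')(j, m) = Pow(7, 2) = 49)
z = -283 (z = Add(Mul(-16, 19), 21) = Add(-304, 21) = -283)
Mul(Add(Function('F')(22, 31), -148), Add(z, a)) = Mul(Add(49, -148), Add(-283, 3549339)) = Mul(-99, 3549056) = -351356544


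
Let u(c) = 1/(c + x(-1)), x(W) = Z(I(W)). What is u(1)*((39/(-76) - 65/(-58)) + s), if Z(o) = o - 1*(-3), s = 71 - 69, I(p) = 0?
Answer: 5747/8816 ≈ 0.65188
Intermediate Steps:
s = 2
Z(o) = 3 + o (Z(o) = o + 3 = 3 + o)
x(W) = 3 (x(W) = 3 + 0 = 3)
u(c) = 1/(3 + c) (u(c) = 1/(c + 3) = 1/(3 + c))
u(1)*((39/(-76) - 65/(-58)) + s) = ((39/(-76) - 65/(-58)) + 2)/(3 + 1) = ((39*(-1/76) - 65*(-1/58)) + 2)/4 = ((-39/76 + 65/58) + 2)/4 = (1339/2204 + 2)/4 = (¼)*(5747/2204) = 5747/8816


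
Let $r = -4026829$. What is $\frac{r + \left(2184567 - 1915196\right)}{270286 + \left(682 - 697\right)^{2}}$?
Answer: $- \frac{3757458}{270511} \approx -13.89$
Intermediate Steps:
$\frac{r + \left(2184567 - 1915196\right)}{270286 + \left(682 - 697\right)^{2}} = \frac{-4026829 + \left(2184567 - 1915196\right)}{270286 + \left(682 - 697\right)^{2}} = \frac{-4026829 + 269371}{270286 + \left(-15\right)^{2}} = - \frac{3757458}{270286 + 225} = - \frac{3757458}{270511}$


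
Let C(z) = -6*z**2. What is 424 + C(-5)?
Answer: 274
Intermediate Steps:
424 + C(-5) = 424 - 6*(-5)**2 = 424 - 6*25 = 424 - 150 = 274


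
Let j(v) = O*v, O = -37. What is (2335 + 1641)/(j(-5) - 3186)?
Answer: -3976/3001 ≈ -1.3249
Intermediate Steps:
j(v) = -37*v
(2335 + 1641)/(j(-5) - 3186) = (2335 + 1641)/(-37*(-5) - 3186) = 3976/(185 - 3186) = 3976/(-3001) = 3976*(-1/3001) = -3976/3001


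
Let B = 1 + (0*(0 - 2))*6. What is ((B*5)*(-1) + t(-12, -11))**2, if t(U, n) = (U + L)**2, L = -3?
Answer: 48400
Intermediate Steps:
t(U, n) = (-3 + U)**2 (t(U, n) = (U - 3)**2 = (-3 + U)**2)
B = 1 (B = 1 + (0*(-2))*6 = 1 + 0*6 = 1 + 0 = 1)
((B*5)*(-1) + t(-12, -11))**2 = ((1*5)*(-1) + (-3 - 12)**2)**2 = (5*(-1) + (-15)**2)**2 = (-5 + 225)**2 = 220**2 = 48400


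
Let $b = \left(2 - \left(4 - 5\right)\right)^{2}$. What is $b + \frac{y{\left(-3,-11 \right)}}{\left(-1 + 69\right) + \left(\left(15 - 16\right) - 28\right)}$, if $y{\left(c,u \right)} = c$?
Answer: $\frac{116}{13} \approx 8.9231$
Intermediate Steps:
$b = 9$ ($b = \left(2 - -1\right)^{2} = \left(2 + 1\right)^{2} = 3^{2} = 9$)
$b + \frac{y{\left(-3,-11 \right)}}{\left(-1 + 69\right) + \left(\left(15 - 16\right) - 28\right)} = 9 + \frac{1}{\left(-1 + 69\right) + \left(\left(15 - 16\right) - 28\right)} \left(-3\right) = 9 + \frac{1}{68 - 29} \left(-3\right) = 9 + \frac{1}{39} \left(-3\right) = 9 - \frac{1}{13} = \frac{116}{13}$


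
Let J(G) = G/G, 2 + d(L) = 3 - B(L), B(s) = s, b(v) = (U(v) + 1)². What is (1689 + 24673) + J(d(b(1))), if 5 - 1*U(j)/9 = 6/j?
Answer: 26363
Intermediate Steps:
U(j) = 45 - 54/j
b(v) = (46 - 54/v)² (b(v) = ((45 - 54/v) + 1)² = (46 - 54/v)²)
d(L) = 1 - L (d(L) = -2 + (3 - L) = 1 - L)
J(G) = 1
(1689 + 24673) + J(d(b(1))) = (1689 + 24673) + 1 = 26362 + 1 = 26363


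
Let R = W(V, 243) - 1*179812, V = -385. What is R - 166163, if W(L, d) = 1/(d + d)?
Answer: -168143849/486 ≈ -3.4598e+5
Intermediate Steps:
W(L, d) = 1/(2*d)
R = -87388631/486 (R = (1/2)/243 - 1*179812 = (1/2)*(1/243) - 179812 = 1/486 - 179812 = -87388631/486 ≈ -1.7981e+5)
R - 166163 = -87388631/486 - 166163 = -168143849/486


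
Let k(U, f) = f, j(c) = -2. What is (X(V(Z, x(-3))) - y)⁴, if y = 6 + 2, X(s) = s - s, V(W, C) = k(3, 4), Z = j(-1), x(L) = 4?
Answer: 4096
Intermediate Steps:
Z = -2
V(W, C) = 4
X(s) = 0
y = 8
(X(V(Z, x(-3))) - y)⁴ = (0 - 1*8)⁴ = (0 - 8)⁴ = (-8)⁴ = 4096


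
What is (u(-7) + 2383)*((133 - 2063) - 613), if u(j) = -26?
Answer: -5993851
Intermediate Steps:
(u(-7) + 2383)*((133 - 2063) - 613) = (-26 + 2383)*((133 - 2063) - 613) = 2357*(-1930 - 613) = 2357*(-2543) = -5993851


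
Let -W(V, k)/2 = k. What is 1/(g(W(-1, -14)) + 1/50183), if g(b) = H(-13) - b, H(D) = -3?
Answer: -50183/1555672 ≈ -0.032258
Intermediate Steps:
W(V, k) = -2*k
g(b) = -3 - b
1/(g(W(-1, -14)) + 1/50183) = 1/((-3 - (-2)*(-14)) + 1/50183) = 1/((-3 - 1*28) + 1/50183) = 1/((-3 - 28) + 1/50183) = 1/(-31 + 1/50183) = 1/(-1555672/50183) = -50183/1555672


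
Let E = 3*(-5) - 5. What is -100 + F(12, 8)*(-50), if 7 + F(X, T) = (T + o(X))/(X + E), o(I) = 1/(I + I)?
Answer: 28825/96 ≈ 300.26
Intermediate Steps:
o(I) = 1/(2*I)
E = -20 (E = -15 - 5 = -20)
F(X, T) = -7 + (T + 1/(2*X))/(-20 + X) (F(X, T) = -7 + (T + 1/(2*X))/(X - 20) = -7 + (T + 1/(2*X))/(-20 + X))
-100 + F(12, 8)*(-50) = -100 + ((½ + 12*(140 + 8 - 7*12))/(12*(-20 + 12)))*(-50) = -100 + ((1/12)*(½ + 12*(140 + 8 - 84))/(-8))*(-50) = -100 + ((1/12)*(-⅛)*(½ + 12*64))*(-50) = -100 + ((1/12)*(-⅛)*(½ + 768))*(-50) = -100 + ((1/12)*(-⅛)*(1537/2))*(-50) = -100 - 1537/192*(-50) = -100 + 38425/96 = 28825/96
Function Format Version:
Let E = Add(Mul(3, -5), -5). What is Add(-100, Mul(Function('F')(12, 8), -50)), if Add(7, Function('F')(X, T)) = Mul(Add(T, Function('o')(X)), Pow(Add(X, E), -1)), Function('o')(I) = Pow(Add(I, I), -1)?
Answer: Rational(28825, 96) ≈ 300.26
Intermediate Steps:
Function('o')(I) = Mul(Rational(1, 2), Pow(I, -1)) (Function('o')(I) = Pow(Mul(2, I), -1) = Mul(Rational(1, 2), Pow(I, -1)))
E = -20 (E = Add(-15, -5) = -20)
Function('F')(X, T) = Add(-7, Mul(Pow(Add(-20, X), -1), Add(T, Mul(Rational(1, 2), Pow(X, -1))))) (Function('F')(X, T) = Add(-7, Mul(Add(T, Mul(Rational(1, 2), Pow(X, -1))), Pow(Add(X, -20), -1))) = Add(-7, Mul(Add(T, Mul(Rational(1, 2), Pow(X, -1))), Pow(Add(-20, X), -1))) = Add(-7, Mul(Pow(Add(-20, X), -1), Add(T, Mul(Rational(1, 2), Pow(X, -1))))))
Add(-100, Mul(Function('F')(12, 8), -50)) = Add(-100, Mul(Mul(Pow(12, -1), Pow(Add(-20, 12), -1), Add(Rational(1, 2), Mul(12, Add(140, 8, Mul(-7, 12))))), -50)) = Add(-100, Mul(Mul(Rational(1, 12), Pow(-8, -1), Add(Rational(1, 2), Mul(12, Add(140, 8, -84)))), -50)) = Add(-100, Mul(Mul(Rational(1, 12), Rational(-1, 8), Add(Rational(1, 2), Mul(12, 64))), -50)) = Add(-100, Mul(Mul(Rational(1, 12), Rational(-1, 8), Add(Rational(1, 2), 768)), -50)) = Add(-100, Mul(Mul(Rational(1, 12), Rational(-1, 8), Rational(1537, 2)), -50)) = Add(-100, Mul(Rational(-1537, 192), -50)) = Add(-100, Rational(38425, 96)) = Rational(28825, 96)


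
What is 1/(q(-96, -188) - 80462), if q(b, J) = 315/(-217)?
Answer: -31/2494367 ≈ -1.2428e-5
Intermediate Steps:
q(b, J) = -45/31 (q(b, J) = 315*(-1/217) = -45/31)
1/(q(-96, -188) - 80462) = 1/(-45/31 - 80462) = 1/(-2494367/31) = -31/2494367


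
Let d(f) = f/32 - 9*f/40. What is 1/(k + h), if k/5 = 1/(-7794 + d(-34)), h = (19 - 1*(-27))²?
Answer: 622993/1318252788 ≈ 0.00047259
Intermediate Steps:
d(f) = -31*f/160 (d(f) = f*(1/32) - 9*f*(1/40) = f/32 - 9*f/40 = -31*f/160)
h = 2116 (h = (19 + 27)² = 46² = 2116)
k = -400/622993 (k = 5/(-7794 - 31/160*(-34)) = 5/(-7794 + 527/80) = 5/(-622993/80) = 5*(-80/622993) = -400/622993 ≈ -0.00064206)
1/(k + h) = 1/(-400/622993 + 2116) = 1/(1318252788/622993) = 622993/1318252788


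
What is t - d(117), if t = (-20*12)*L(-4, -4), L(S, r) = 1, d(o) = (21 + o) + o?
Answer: -495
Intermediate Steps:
d(o) = 21 + 2*o
t = -240 (t = -20*12*1 = -240*1 = -240)
t - d(117) = -240 - (21 + 2*117) = -240 - (21 + 234) = -240 - 1*255 = -240 - 255 = -495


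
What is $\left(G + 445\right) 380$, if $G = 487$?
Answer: $354160$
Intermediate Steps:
$\left(G + 445\right) 380 = \left(487 + 445\right) 380 = 932 \cdot 380 = 354160$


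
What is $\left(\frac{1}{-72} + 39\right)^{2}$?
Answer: $\frac{7879249}{5184} \approx 1519.9$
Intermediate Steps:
$\left(\frac{1}{-72} + 39\right)^{2} = \left(- \frac{1}{72} + 39\right)^{2} = \left(\frac{2807}{72}\right)^{2} = \frac{7879249}{5184}$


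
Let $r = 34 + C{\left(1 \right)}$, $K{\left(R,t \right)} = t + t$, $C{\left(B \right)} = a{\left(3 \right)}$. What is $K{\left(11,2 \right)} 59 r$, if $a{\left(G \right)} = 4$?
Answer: $8968$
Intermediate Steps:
$C{\left(B \right)} = 4$
$K{\left(R,t \right)} = 2 t$
$r = 38$ ($r = 34 + 4 = 38$)
$K{\left(11,2 \right)} 59 r = 2 \cdot 2 \cdot 59 \cdot 38 = 4 \cdot 59 \cdot 38 = 236 \cdot 38 = 8968$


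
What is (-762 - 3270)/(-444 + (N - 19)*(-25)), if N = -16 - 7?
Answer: -672/101 ≈ -6.6535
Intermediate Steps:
N = -23
(-762 - 3270)/(-444 + (N - 19)*(-25)) = (-762 - 3270)/(-444 + (-23 - 19)*(-25)) = -4032/(-444 - 42*(-25)) = -4032/(-444 + 1050) = -4032/606 = -4032*1/606 = -672/101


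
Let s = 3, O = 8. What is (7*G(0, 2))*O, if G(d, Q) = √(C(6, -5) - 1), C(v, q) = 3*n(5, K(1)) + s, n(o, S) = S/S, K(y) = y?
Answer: 56*√5 ≈ 125.22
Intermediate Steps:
n(o, S) = 1
C(v, q) = 6 (C(v, q) = 3*1 + 3 = 3 + 3 = 6)
G(d, Q) = √5 (G(d, Q) = √(6 - 1) = √5)
(7*G(0, 2))*O = (7*√5)*8 = 56*√5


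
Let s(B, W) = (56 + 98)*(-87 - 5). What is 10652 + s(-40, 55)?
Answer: -3516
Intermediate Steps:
s(B, W) = -14168 (s(B, W) = 154*(-92) = -14168)
10652 + s(-40, 55) = 10652 - 14168 = -3516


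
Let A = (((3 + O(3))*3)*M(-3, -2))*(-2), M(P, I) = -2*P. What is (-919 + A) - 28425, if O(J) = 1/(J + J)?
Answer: -29458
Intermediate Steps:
O(J) = 1/(2*J)
A = -114 (A = (((3 + (½)/3)*3)*(-2*(-3)))*(-2) = (((3 + (½)*(⅓))*3)*6)*(-2) = (((3 + ⅙)*3)*6)*(-2) = (((19/6)*3)*6)*(-2) = ((19/2)*6)*(-2) = 57*(-2) = -114)
(-919 + A) - 28425 = (-919 - 114) - 28425 = -1033 - 28425 = -29458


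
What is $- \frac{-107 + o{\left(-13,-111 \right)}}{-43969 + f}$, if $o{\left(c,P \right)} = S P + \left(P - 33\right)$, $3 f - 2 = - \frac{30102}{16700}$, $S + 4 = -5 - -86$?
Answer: $- \frac{220389900}{1101421801} \approx -0.2001$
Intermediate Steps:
$S = 77$ ($S = -4 - -81 = -4 + \left(-5 + 86\right) = -4 + 81 = 77$)
$f = \frac{1649}{25050}$ ($f = \frac{2}{3} + \frac{\left(-30102\right) \frac{1}{16700}}{3} = \frac{2}{3} + \frac{1}{3} \left(- \frac{15051}{8350}\right) = \frac{2}{3} - \frac{5017}{8350} = \frac{1649}{25050} \approx 0.065828$)
$o{\left(c,P \right)} = -33 + 78 P$ ($o{\left(c,P \right)} = 77 P + \left(P - 33\right) = 77 P + \left(-33 + P\right) = -33 + 78 P$)
$- \frac{-107 + o{\left(-13,-111 \right)}}{-43969 + f} = - \frac{-107 + \left(-33 + 78 \left(-111\right)\right)}{-43969 + \frac{1649}{25050}} = - \frac{-107 - 8691}{- \frac{1101421801}{25050}} = - \frac{\left(-107 - 8691\right) \left(-25050\right)}{1101421801} = - \frac{\left(-8798\right) \left(-25050\right)}{1101421801} = \left(-1\right) \frac{220389900}{1101421801} = - \frac{220389900}{1101421801}$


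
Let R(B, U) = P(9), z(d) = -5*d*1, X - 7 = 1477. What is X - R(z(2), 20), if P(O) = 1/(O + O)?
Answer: 26711/18 ≈ 1483.9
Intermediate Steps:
X = 1484 (X = 7 + 1477 = 1484)
z(d) = -5*d
P(O) = 1/(2*O)
R(B, U) = 1/18 (R(B, U) = (½)/9 = (½)*(⅑) = 1/18)
X - R(z(2), 20) = 1484 - 1*1/18 = 1484 - 1/18 = 26711/18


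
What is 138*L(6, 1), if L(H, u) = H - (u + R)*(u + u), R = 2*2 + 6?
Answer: -2208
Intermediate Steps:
R = 10 (R = 4 + 6 = 10)
L(H, u) = H - 2*u*(10 + u) (L(H, u) = H - (u + 10)*(u + u) = H - (10 + u)*2*u = H - 2*u*(10 + u))
138*L(6, 1) = 138*(6 - 20*1 - 2*1²) = 138*(6 - 20 - 2*1) = 138*(6 - 20 - 2) = 138*(-16) = -2208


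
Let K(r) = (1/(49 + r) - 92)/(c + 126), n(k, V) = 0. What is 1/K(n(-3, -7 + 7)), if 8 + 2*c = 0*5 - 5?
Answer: -11711/9014 ≈ -1.2992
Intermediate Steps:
c = -13/2 (c = -4 + (0*5 - 5)/2 = -4 + (0 - 5)/2 = -4 + (½)*(-5) = -4 - 5/2 = -13/2 ≈ -6.5000)
K(r) = -184/239 + 2/(239*(49 + r)) (K(r) = (1/(49 + r) - 92)/(-13/2 + 126) = (-92 + 1/(49 + r))/(239/2) = (-92 + 1/(49 + r))*(2/239) = -184/239 + 2/(239*(49 + r)))
1/K(n(-3, -7 + 7)) = 1/(2*(-4507 - 92*0)/(239*(49 + 0))) = 1/((2/239)*(-4507 + 0)/49) = 1/((2/239)*(1/49)*(-4507)) = 1/(-9014/11711) = -11711/9014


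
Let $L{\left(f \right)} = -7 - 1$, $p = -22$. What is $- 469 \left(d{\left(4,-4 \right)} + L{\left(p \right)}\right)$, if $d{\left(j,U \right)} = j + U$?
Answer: $3752$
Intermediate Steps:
$d{\left(j,U \right)} = U + j$
$L{\left(f \right)} = -8$
$- 469 \left(d{\left(4,-4 \right)} + L{\left(p \right)}\right) = - 469 \left(\left(-4 + 4\right) - 8\right) = - 469 \left(0 - 8\right) = \left(-469\right) \left(-8\right) = 3752$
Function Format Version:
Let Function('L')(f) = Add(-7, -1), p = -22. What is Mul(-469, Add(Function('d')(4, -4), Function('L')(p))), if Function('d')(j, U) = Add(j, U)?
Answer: 3752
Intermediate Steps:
Function('d')(j, U) = Add(U, j)
Function('L')(f) = -8
Mul(-469, Add(Function('d')(4, -4), Function('L')(p))) = Mul(-469, Add(Add(-4, 4), -8)) = Mul(-469, Add(0, -8)) = Mul(-469, -8) = 3752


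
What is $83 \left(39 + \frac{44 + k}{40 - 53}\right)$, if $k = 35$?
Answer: $\frac{35524}{13} \approx 2732.6$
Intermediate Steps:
$83 \left(39 + \frac{44 + k}{40 - 53}\right) = 83 \left(39 + \frac{44 + 35}{40 - 53}\right) = 83 \left(39 + \frac{79}{-13}\right) = 83 \left(39 + 79 \left(- \frac{1}{13}\right)\right) = 83 \left(39 - \frac{79}{13}\right) = 83 \cdot \frac{428}{13} = \frac{35524}{13}$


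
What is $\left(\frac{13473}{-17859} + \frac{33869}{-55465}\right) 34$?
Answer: $- \frac{15324326048}{330183145} \approx -46.412$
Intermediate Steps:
$\left(\frac{13473}{-17859} + \frac{33869}{-55465}\right) 34 = \left(13473 \left(- \frac{1}{17859}\right) + 33869 \left(- \frac{1}{55465}\right)\right) 34 = \left(- \frac{4491}{5953} - \frac{33869}{55465}\right) 34 = \left(- \frac{450715472}{330183145}\right) 34 = - \frac{15324326048}{330183145}$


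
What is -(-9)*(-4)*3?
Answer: -108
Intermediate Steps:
-(-9)*(-4)*3 = -9*4*3 = -36*3 = -108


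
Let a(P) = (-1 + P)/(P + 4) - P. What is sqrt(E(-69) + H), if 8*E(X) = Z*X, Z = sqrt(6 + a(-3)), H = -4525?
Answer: sqrt(-72400 - 138*sqrt(5))/4 ≈ 67.411*I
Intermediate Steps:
a(P) = -P + (-1 + P)/(4 + P) (a(P) = (-1 + P)/(4 + P) - P = -P + (-1 + P)/(4 + P))
Z = sqrt(5) (Z = sqrt(6 + (-1 - 1*(-3)**2 - 3*(-3))/(4 - 3)) = sqrt(6 + (-1 - 1*9 + 9)/1) = sqrt(6 + 1*(-1 - 9 + 9)) = sqrt(6 + 1*(-1)) = sqrt(6 - 1) = sqrt(5) ≈ 2.2361)
E(X) = X*sqrt(5)/8 (E(X) = (sqrt(5)*X)/8 = (X*sqrt(5))/8 = X*sqrt(5)/8)
sqrt(E(-69) + H) = sqrt((1/8)*(-69)*sqrt(5) - 4525) = sqrt(-69*sqrt(5)/8 - 4525) = sqrt(-4525 - 69*sqrt(5)/8)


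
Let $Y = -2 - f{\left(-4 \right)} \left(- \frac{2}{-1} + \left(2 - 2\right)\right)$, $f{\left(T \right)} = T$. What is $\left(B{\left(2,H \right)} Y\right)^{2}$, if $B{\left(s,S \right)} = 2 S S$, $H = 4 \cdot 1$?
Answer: $36864$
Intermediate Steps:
$H = 4$
$B{\left(s,S \right)} = 2 S^{2}$
$Y = 6$ ($Y = -2 - - 4 \left(- \frac{2}{-1} + \left(2 - 2\right)\right) = -2 - - 4 \left(\left(-2\right) \left(-1\right) + 0\right) = -2 - - 4 \left(2 + 0\right) = -2 - \left(-4\right) 2 = -2 - -8 = -2 + 8 = 6$)
$\left(B{\left(2,H \right)} Y\right)^{2} = \left(2 \cdot 4^{2} \cdot 6\right)^{2} = \left(2 \cdot 16 \cdot 6\right)^{2} = \left(32 \cdot 6\right)^{2} = 192^{2} = 36864$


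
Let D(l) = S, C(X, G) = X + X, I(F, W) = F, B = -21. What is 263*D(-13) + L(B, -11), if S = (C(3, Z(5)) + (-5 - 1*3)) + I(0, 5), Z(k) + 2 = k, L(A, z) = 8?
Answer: -518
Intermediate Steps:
Z(k) = -2 + k
C(X, G) = 2*X
S = -2 (S = (2*3 + (-5 - 1*3)) + 0 = (6 + (-5 - 3)) + 0 = (6 - 8) + 0 = -2 + 0 = -2)
D(l) = -2
263*D(-13) + L(B, -11) = 263*(-2) + 8 = -526 + 8 = -518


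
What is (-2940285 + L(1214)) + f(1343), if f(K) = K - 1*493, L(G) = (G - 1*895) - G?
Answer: -2940330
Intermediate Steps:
L(G) = -895 (L(G) = (G - 895) - G = (-895 + G) - G = -895)
f(K) = -493 + K (f(K) = K - 493 = -493 + K)
(-2940285 + L(1214)) + f(1343) = (-2940285 - 895) + (-493 + 1343) = -2941180 + 850 = -2940330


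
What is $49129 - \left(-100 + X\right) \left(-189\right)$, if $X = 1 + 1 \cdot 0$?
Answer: $30418$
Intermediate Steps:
$X = 1$ ($X = 1 + 0 = 1$)
$49129 - \left(-100 + X\right) \left(-189\right) = 49129 - \left(-100 + 1\right) \left(-189\right) = 49129 - \left(-99\right) \left(-189\right) = 49129 - 18711 = 30418$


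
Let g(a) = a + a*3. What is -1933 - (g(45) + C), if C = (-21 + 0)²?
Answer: -2554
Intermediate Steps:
g(a) = 4*a (g(a) = a + 3*a = 4*a)
C = 441 (C = (-21)² = 441)
-1933 - (g(45) + C) = -1933 - (4*45 + 441) = -1933 - (180 + 441) = -1933 - 1*621 = -1933 - 621 = -2554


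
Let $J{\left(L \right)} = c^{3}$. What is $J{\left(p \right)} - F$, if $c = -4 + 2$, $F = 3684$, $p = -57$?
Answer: $-3692$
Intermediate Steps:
$c = -2$
$J{\left(L \right)} = -8$ ($J{\left(L \right)} = \left(-2\right)^{3} = -8$)
$J{\left(p \right)} - F = -8 - 3684 = -3692$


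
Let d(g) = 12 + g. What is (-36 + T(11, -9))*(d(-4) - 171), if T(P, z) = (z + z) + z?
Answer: 10269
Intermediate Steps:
T(P, z) = 3*z (T(P, z) = 2*z + z = 3*z)
(-36 + T(11, -9))*(d(-4) - 171) = (-36 + 3*(-9))*((12 - 4) - 171) = (-36 - 27)*(8 - 171) = -63*(-163) = 10269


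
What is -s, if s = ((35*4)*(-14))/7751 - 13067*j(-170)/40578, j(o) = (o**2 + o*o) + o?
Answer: 972829910265/52420013 ≈ 18558.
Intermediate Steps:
j(o) = o + 2*o**2 (j(o) = (o**2 + o**2) + o = 2*o**2 + o = o + 2*o**2)
s = -972829910265/52420013 (s = ((35*4)*(-14))/7751 - 13067/(40578/((-170*(1 + 2*(-170))))) = (140*(-14))*(1/7751) - 13067/(40578/((-170*(1 - 340)))) = -1960*1/7751 - 13067/(40578/((-170*(-339)))) = -1960/7751 - 13067/(40578/57630) = -1960/7751 - 13067/(40578*(1/57630)) = -1960/7751 - 13067/6763/9605 = -1960/7751 - 13067*9605/6763 = -1960/7751 - 125508535/6763 = -972829910265/52420013 ≈ -18558.)
-s = -1*(-972829910265/52420013) = 972829910265/52420013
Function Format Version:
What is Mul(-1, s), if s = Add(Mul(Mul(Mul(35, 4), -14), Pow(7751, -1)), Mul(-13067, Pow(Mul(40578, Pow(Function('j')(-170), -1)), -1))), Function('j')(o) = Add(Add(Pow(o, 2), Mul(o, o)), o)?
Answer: Rational(972829910265, 52420013) ≈ 18558.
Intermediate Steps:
Function('j')(o) = Add(o, Mul(2, Pow(o, 2))) (Function('j')(o) = Add(Add(Pow(o, 2), Pow(o, 2)), o) = Add(Mul(2, Pow(o, 2)), o) = Add(o, Mul(2, Pow(o, 2))))
s = Rational(-972829910265, 52420013) (s = Add(Mul(Mul(Mul(35, 4), -14), Pow(7751, -1)), Mul(-13067, Pow(Mul(40578, Pow(Mul(-170, Add(1, Mul(2, -170))), -1)), -1))) = Add(Mul(Mul(140, -14), Rational(1, 7751)), Mul(-13067, Pow(Mul(40578, Pow(Mul(-170, Add(1, -340)), -1)), -1))) = Add(Mul(-1960, Rational(1, 7751)), Mul(-13067, Pow(Mul(40578, Pow(Mul(-170, -339), -1)), -1))) = Add(Rational(-1960, 7751), Mul(-13067, Pow(Mul(40578, Pow(57630, -1)), -1))) = Add(Rational(-1960, 7751), Mul(-13067, Pow(Mul(40578, Rational(1, 57630)), -1))) = Add(Rational(-1960, 7751), Mul(-13067, Pow(Rational(6763, 9605), -1))) = Add(Rational(-1960, 7751), Mul(-13067, Rational(9605, 6763))) = Add(Rational(-1960, 7751), Rational(-125508535, 6763)) = Rational(-972829910265, 52420013) ≈ -18558.)
Mul(-1, s) = Mul(-1, Rational(-972829910265, 52420013)) = Rational(972829910265, 52420013)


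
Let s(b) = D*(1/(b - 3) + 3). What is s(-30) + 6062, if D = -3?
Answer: 66584/11 ≈ 6053.1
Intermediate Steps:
s(b) = -9 - 3/(-3 + b) (s(b) = -3*(1/(b - 3) + 3) = -3*(1/(-3 + b) + 3) = -3*(3 + 1/(-3 + b)) = -9 - 3/(-3 + b))
s(-30) + 6062 = 3*(8 - 3*(-30))/(-3 - 30) + 6062 = 3*(8 + 90)/(-33) + 6062 = 3*(-1/33)*98 + 6062 = -98/11 + 6062 = 66584/11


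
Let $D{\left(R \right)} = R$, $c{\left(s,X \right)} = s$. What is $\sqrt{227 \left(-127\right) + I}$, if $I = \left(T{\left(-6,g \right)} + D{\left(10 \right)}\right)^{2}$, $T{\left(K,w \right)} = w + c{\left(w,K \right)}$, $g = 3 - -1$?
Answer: $i \sqrt{28505} \approx 168.83 i$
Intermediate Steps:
$g = 4$ ($g = 3 + 1 = 4$)
$T{\left(K,w \right)} = 2 w$ ($T{\left(K,w \right)} = w + w = 2 w$)
$I = 324$ ($I = \left(2 \cdot 4 + 10\right)^{2} = \left(8 + 10\right)^{2} = 18^{2} = 324$)
$\sqrt{227 \left(-127\right) + I} = \sqrt{227 \left(-127\right) + 324} = \sqrt{-28829 + 324} = \sqrt{-28505} = i \sqrt{28505}$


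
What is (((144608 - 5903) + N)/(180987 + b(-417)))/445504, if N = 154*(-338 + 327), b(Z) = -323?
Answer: 137011/80486534656 ≈ 1.7023e-6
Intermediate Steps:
N = -1694 (N = 154*(-11) = -1694)
(((144608 - 5903) + N)/(180987 + b(-417)))/445504 = (((144608 - 5903) - 1694)/(180987 - 323))/445504 = ((138705 - 1694)/180664)*(1/445504) = (137011*(1/180664))*(1/445504) = (137011/180664)*(1/445504) = 137011/80486534656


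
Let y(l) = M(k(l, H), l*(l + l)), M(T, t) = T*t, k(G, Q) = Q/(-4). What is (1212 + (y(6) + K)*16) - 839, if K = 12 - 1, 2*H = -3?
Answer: 981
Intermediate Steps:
H = -3/2 (H = (1/2)*(-3) = -3/2 ≈ -1.5000)
K = 11
k(G, Q) = -Q/4 (k(G, Q) = Q*(-1/4) = -Q/4)
y(l) = 3*l**2/4 (y(l) = (-1/4*(-3/2))*(l*(l + l)) = 3*(l*(2*l))/8 = 3*(2*l**2)/8 = 3*l**2/4)
(1212 + (y(6) + K)*16) - 839 = (1212 + ((3/4)*6**2 + 11)*16) - 839 = (1212 + ((3/4)*36 + 11)*16) - 839 = (1212 + (27 + 11)*16) - 839 = (1212 + 38*16) - 839 = (1212 + 608) - 839 = 1820 - 839 = 981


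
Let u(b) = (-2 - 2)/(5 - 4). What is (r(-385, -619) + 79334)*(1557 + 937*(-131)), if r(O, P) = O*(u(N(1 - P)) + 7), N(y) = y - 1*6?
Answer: -9474513010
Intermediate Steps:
N(y) = -6 + y (N(y) = y - 6 = -6 + y)
u(b) = -4 (u(b) = -4/1 = -4*1 = -4)
r(O, P) = 3*O (r(O, P) = O*(-4 + 7) = O*3 = 3*O)
(r(-385, -619) + 79334)*(1557 + 937*(-131)) = (3*(-385) + 79334)*(1557 + 937*(-131)) = (-1155 + 79334)*(1557 - 122747) = 78179*(-121190) = -9474513010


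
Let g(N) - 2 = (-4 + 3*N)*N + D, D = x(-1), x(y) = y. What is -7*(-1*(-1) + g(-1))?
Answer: -63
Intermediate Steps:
D = -1
g(N) = 1 + N*(-4 + 3*N) (g(N) = 2 + ((-4 + 3*N)*N - 1) = 2 + (N*(-4 + 3*N) - 1) = 2 + (-1 + N*(-4 + 3*N)) = 1 + N*(-4 + 3*N))
-7*(-1*(-1) + g(-1)) = -7*(-1*(-1) + (1 - 4*(-1) + 3*(-1)**2)) = -7*(1 + (1 + 4 + 3*1)) = -7*(1 + (1 + 4 + 3)) = -7*(1 + 8) = -7*9 = -63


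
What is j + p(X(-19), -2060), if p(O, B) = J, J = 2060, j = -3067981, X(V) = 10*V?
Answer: -3065921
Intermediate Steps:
p(O, B) = 2060
j + p(X(-19), -2060) = -3067981 + 2060 = -3065921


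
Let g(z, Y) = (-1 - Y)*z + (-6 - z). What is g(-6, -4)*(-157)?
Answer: 2826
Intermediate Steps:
g(z, Y) = -6 - z + z*(-1 - Y) (g(z, Y) = z*(-1 - Y) + (-6 - z) = -6 - z + z*(-1 - Y))
g(-6, -4)*(-157) = (-6 - 2*(-6) - 1*(-4)*(-6))*(-157) = (-6 + 12 - 24)*(-157) = -18*(-157) = 2826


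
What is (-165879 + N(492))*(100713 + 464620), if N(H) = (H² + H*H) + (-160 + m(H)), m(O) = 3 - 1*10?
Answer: 179822251306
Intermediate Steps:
m(O) = -7 (m(O) = 3 - 10 = -7)
N(H) = -167 + 2*H² (N(H) = (H² + H*H) + (-160 - 7) = (H² + H²) - 167 = 2*H² - 167 = -167 + 2*H²)
(-165879 + N(492))*(100713 + 464620) = (-165879 + (-167 + 2*492²))*(100713 + 464620) = (-165879 + (-167 + 2*242064))*565333 = (-165879 + (-167 + 484128))*565333 = (-165879 + 483961)*565333 = 318082*565333 = 179822251306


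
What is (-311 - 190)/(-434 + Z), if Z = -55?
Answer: 167/163 ≈ 1.0245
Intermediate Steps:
(-311 - 190)/(-434 + Z) = (-311 - 190)/(-434 - 55) = -501/(-489) = -501*(-1/489) = 167/163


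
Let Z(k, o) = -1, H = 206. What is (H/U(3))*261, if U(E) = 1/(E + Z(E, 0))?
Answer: 107532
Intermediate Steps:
U(E) = 1/(-1 + E) (U(E) = 1/(E - 1) = 1/(-1 + E))
(H/U(3))*261 = (206/(1/(-1 + 3)))*261 = (206/(1/2))*261 = (206*2)*261 = 412*261 = 107532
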